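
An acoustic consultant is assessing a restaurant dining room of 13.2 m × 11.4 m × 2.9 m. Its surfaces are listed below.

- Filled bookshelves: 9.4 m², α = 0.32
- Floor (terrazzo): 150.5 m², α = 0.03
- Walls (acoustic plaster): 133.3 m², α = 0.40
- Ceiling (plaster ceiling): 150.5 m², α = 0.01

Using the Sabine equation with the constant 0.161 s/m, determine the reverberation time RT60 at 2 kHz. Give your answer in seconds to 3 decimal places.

A = Σ Sᵢαᵢ = 9.4·0.32 + 150.5·0.03 + 133.3·0.40 + 150.5·0.01 = 62.348 sabins.
Room volume: 436.392 m³.
Sabine: RT60 = 0.161 × 436.392 / 62.348 = 1.127 s.

1.127 sec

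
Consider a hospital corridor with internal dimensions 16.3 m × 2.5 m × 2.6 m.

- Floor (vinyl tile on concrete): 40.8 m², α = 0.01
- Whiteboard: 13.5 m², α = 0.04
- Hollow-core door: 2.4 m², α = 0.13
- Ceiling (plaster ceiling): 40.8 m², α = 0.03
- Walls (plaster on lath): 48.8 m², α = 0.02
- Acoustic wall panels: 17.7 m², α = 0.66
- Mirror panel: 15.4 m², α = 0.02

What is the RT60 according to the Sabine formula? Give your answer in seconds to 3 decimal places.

1.104 sec

A = Σ Sᵢαᵢ = 40.8×0.01 + 13.5×0.04 + 2.4×0.13 + 40.8×0.03 + 48.8×0.02 + 17.7×0.66 + 15.4×0.02 = 15.450 sabins.
Volume V = 16.3 × 2.5 × 2.6 = 105.95 m³.
RT60 = 0.161 · V / A = 0.161 × 105.95 / 15.450 = 1.104 s.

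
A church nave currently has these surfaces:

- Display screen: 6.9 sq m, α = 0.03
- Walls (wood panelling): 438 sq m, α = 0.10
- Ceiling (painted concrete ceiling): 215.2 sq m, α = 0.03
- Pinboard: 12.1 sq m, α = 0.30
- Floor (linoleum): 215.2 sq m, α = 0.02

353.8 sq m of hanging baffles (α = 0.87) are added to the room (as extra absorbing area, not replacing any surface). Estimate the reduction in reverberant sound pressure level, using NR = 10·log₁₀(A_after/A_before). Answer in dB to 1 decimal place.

8.0 dB

A_before = Σ Sᵢαᵢ = 6.9·0.03 + 438·0.10 + 215.2·0.03 + 12.1·0.30 + 215.2·0.02 = 58.397 sabins.
Treatment contributes 353.8·0.87 = 307.806 sabins.
New total A_after = 366.203 sabins.
Reduction = 10 log₁₀(A_after/A_before) = 10 log₁₀(6.2709) = 8.0 dB.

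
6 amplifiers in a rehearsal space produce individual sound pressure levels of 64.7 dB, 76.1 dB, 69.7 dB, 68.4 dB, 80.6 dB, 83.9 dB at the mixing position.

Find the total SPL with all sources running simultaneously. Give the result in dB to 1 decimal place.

86.2 dB

Converting to relative power and adding: 10^(64.7/10) + 10^(76.1/10) + 10^(69.7/10) + 10^(68.4/10) + 10^(80.6/10) + 10^(83.9/10) = 4.202e+08.
L_total = 10·log₁₀(4.202e+08) = 86.2 dB.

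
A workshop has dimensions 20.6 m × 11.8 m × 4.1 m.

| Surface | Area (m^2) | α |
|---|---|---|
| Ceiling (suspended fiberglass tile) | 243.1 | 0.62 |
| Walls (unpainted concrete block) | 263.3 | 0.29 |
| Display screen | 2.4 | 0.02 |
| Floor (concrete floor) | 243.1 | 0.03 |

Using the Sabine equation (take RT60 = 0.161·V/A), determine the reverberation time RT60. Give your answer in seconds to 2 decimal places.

0.68 s

Summing Sᵢαᵢ: 150.722 + 76.357 + 0.048 + 7.293 → A = 234.420 sabins.
V = 20.6·11.8·4.1 = 996.628 m³.
RT60 = 0.161 · V / A = 0.161 × 996.628 / 234.420 = 0.68 s.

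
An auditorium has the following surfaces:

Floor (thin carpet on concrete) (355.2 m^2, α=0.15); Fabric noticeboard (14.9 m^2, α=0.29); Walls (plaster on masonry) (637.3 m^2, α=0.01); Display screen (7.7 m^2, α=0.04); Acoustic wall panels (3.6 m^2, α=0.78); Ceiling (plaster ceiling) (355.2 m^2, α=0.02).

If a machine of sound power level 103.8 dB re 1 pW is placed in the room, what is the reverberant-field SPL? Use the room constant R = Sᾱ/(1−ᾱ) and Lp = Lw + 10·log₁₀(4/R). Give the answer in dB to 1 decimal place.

90.9 dB

Σ(Sᵢαᵢ) = 355.2×0.15 + 14.9×0.29 + 637.3×0.01 + 7.7×0.04 + 3.6×0.78 + 355.2×0.02 = 74.194; total area S = 1373.9 m^2.
ᾱ = 0.0540, so room constant R = A/(1−ᾱ) = 78.429 m^2.
Lp = 103.8 + 10·log₁₀(4/78.429) = 103.8 + (-12.92) = 90.9 dB.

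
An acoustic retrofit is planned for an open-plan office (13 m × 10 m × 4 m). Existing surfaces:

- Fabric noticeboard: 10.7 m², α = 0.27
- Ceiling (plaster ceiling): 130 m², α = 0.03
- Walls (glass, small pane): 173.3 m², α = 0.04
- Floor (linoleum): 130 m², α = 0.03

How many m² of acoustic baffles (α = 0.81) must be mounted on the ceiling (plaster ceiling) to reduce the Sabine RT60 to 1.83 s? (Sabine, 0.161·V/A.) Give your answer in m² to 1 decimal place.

Total absorption A₁ = 10.7·0.27 + 130·0.03 + 173.3·0.04 + 130·0.03
  = 2.889 + 3.900 + 6.932 + 3.900 = 17.621 m² sabins.
V = 520 m³. Target absorption A₂ = 0.161 × 520 / 1.83 = 45.749 sabins.
Absorption to add: 45.749 − 17.621 = 28.128 sabins.
Each m² of panel replacing the ceiling (plaster ceiling) adds (0.81 − 0.03) = 0.78 sabins.
Panel area = 28.128 / 0.78 = 36.1 m².

36.1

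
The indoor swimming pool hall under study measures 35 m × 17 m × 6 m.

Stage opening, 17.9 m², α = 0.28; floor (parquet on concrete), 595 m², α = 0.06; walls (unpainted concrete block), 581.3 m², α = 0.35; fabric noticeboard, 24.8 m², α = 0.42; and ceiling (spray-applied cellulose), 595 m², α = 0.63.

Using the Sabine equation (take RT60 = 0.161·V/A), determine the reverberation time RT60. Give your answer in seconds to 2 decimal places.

Equivalent absorption area: A = 17.9·0.28 + 595·0.06 + 581.3·0.35 + 24.8·0.42 + 595·0.63 = 629.433 m².
Room volume: 3570 m³.
Sabine: RT60 = 0.161 × 3570 / 629.433 = 0.91 s.

0.91 seconds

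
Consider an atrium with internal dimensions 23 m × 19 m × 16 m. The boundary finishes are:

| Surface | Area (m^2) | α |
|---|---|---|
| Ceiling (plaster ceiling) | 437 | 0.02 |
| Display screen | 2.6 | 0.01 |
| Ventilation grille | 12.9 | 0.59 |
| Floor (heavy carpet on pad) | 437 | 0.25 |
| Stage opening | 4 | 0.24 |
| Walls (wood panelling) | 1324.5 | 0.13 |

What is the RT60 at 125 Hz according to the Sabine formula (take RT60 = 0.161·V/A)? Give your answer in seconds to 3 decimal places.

A = Σ Sᵢαᵢ = 437·0.02 + 2.6·0.01 + 12.9·0.59 + 437·0.25 + 4·0.24 + 1324.5·0.13 = 298.772 sabins.
Room volume: 6992 m³.
Sabine: RT60 = 0.161 × 6992 / 298.772 = 3.768 s.

3.768 seconds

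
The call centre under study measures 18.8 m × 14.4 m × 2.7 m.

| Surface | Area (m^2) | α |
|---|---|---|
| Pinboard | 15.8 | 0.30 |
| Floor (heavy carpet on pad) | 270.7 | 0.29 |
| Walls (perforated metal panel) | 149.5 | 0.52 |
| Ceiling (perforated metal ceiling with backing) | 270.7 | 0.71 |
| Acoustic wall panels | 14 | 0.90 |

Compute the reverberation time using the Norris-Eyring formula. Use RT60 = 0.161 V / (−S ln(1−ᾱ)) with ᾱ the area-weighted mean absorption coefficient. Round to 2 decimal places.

0.23 s

Total surface area S = 15.8 + 270.7 + 149.5 + 270.7 + 14 = 720.7 m^2.
Absorption A = 15.8×0.30 + 270.7×0.29 + 149.5×0.52 + 270.7×0.71 + 14×0.90 = 365.780 sabins.
ᾱ = 365.780 / 720.7 = 0.5075.
−S·ln(1−ᾱ) = −720.7 × ln(1 − 0.5075) = 510.444.
V = 18.8 × 14.4 × 2.7 = 730.944 m³.
RT60 = 0.161 × 730.944 / 510.444 = 0.23 s.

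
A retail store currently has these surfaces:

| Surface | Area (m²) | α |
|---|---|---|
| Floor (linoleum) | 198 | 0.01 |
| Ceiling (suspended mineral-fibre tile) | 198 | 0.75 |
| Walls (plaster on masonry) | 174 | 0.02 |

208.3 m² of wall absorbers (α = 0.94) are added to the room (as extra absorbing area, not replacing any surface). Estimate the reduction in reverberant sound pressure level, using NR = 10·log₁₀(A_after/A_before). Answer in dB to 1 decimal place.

3.6 dB

A_before = Σ Sᵢαᵢ = 198·0.01 + 198·0.75 + 174·0.02 = 153.960 sabins.
Treatment contributes 208.3·0.94 = 195.802 sabins.
New total A_after = 349.762 sabins.
NR = 10·log₁₀(349.762/153.960) = 3.6 dB.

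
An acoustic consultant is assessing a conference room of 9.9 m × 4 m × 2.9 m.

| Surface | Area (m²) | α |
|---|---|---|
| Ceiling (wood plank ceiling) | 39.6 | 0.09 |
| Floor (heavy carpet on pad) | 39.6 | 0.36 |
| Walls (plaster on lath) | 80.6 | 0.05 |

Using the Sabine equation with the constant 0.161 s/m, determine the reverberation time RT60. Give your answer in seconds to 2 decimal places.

0.85 sec

Equivalent absorption area: A = 39.6·0.09 + 39.6·0.36 + 80.6·0.05 = 21.850 m².
V = 9.9·4·2.9 = 114.84 m³.
Sabine: RT60 = 0.161 × 114.84 / 21.850 = 0.85 s.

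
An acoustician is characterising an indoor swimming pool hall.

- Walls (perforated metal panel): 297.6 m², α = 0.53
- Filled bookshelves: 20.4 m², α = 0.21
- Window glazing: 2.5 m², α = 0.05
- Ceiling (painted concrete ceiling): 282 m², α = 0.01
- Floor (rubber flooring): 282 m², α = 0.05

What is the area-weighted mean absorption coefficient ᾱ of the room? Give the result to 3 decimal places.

0.202

S = Σ Sᵢ = 297.6 + 20.4 + 2.5 + 282 + 282 = 884.5 m².
Σ(Sᵢαᵢ) = 297.6×0.53 + 20.4×0.21 + 2.5×0.05 + 282×0.01 + 282×0.05 = 179.057.
ᾱ = A/S = 0.202.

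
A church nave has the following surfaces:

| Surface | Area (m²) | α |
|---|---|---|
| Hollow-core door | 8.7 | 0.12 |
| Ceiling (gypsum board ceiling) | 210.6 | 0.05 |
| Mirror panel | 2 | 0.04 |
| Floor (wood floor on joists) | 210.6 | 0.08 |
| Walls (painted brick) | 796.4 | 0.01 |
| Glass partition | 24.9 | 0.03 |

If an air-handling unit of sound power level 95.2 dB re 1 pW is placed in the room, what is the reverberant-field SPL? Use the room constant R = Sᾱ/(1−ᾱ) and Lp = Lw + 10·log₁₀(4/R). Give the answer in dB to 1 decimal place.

85.4 dB

A = 37.213 sabins; S = 1253.2 m².
ᾱ = 37.213/1253.2 = 0.0297; R = Sᾱ/(1−ᾱ) = 37.213/(1−0.0297) = 38.352 m².
Lp = 95.2 + 10·log₁₀(4/38.352) = 95.2 + (-9.82) = 85.4 dB.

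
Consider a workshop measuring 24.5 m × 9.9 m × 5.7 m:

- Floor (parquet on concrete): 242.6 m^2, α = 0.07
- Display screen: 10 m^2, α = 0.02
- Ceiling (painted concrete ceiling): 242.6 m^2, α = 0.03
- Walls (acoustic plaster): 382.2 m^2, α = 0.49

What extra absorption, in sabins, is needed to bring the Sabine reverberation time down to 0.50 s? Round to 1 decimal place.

Equivalent absorption area: A₁ = 242.6*0.07 + 10*0.02 + 242.6*0.03 + 382.2*0.49 = 211.738 m^2.
V = 1382.535 m³. Required absorption A₂ = 0.161 × 1382.535 / 0.50 = 445.176 sabins.
ΔA = A₂ − A₁ = 445.176 − 211.738 = 233.4 sabins.

233.4 sabins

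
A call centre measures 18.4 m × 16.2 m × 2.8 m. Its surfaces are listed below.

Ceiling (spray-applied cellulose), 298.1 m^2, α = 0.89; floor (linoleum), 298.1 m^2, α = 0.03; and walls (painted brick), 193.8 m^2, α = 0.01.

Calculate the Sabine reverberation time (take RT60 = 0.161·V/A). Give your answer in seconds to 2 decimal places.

0.49 seconds

Summing Sᵢαᵢ: 265.309 + 8.943 + 1.938 → A = 276.190 sabins.
Room volume: 834.624 m³.
RT60 = 0.161 · V / A = 0.161 × 834.624 / 276.190 = 0.49 s.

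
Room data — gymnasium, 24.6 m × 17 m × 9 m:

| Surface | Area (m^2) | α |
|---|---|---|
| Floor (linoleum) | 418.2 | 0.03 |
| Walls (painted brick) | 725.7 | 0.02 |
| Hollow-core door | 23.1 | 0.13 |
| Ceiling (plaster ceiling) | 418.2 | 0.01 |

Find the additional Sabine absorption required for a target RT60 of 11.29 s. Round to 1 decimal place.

19.4 sabins

A₁ = Σ Sᵢαᵢ = 418.2·0.03 + 725.7·0.02 + 23.1·0.13 + 418.2·0.01 = 34.245 sabins.
Target A₂ = 0.161·3763.8/11.29 = 53.673 sabins (V = 3763.8 m³).
Additional absorption ΔA = 53.673 − 34.245 = 19.4 sabins.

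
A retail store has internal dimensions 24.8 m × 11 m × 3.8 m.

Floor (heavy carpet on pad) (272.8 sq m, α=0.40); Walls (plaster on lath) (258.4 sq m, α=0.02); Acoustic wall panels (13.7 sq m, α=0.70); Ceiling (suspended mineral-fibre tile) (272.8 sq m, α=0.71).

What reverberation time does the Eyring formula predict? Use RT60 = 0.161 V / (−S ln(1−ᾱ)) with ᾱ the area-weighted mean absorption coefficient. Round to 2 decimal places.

0.42 seconds

Total surface area S = 272.8 + 258.4 + 13.7 + 272.8 = 817.7 sq m.
Absorption A = 272.8×0.40 + 258.4×0.02 + 13.7×0.70 + 272.8×0.71 = 317.566 sabins.
Mean coefficient ᾱ = A/S = 0.3884.
Eyring denominator: −S ln(1−ᾱ) = 402.044.
V = 24.8 × 11 × 3.8 = 1036.64 m³.
T = 0.161·V/[−S·ln(1−ᾱ)] = 0.161·1036.64/402.044 = 0.42 s.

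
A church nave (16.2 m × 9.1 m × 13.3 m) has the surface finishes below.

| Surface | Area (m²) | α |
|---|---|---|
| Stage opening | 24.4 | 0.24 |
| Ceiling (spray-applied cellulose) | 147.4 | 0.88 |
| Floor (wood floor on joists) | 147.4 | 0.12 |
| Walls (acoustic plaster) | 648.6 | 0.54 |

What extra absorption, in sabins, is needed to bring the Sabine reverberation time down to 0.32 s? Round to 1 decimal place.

483.0 sabins

A₁ = Σ Sᵢαᵢ = 24.4×0.24 + 147.4×0.88 + 147.4×0.12 + 648.6×0.54 = 503.500 sabins.
Target A₂ = 0.161·1960.686/0.32 = 986.470 sabins (V = 1960.686 m³).
ΔA = A₂ − A₁ = 986.470 − 503.500 = 483.0 sabins.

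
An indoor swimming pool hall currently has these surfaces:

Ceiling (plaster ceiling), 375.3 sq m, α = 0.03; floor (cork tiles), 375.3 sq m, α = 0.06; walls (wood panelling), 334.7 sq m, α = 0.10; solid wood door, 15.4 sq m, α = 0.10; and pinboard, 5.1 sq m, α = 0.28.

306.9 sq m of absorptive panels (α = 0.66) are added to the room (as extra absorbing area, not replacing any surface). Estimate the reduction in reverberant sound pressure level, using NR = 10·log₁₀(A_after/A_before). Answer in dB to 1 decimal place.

A_before = Σ Sᵢαᵢ = 375.3×0.03 + 375.3×0.06 + 334.7×0.10 + 15.4×0.10 + 5.1×0.28 = 70.215 sabins.
Treatment contributes 306.9·0.66 = 202.554 sabins.
A_after = 70.215 + 202.554 = 272.769 sabins.
Reduction = 10 log₁₀(A_after/A_before) = 10 log₁₀(3.8848) = 5.9 dB.

5.9 dB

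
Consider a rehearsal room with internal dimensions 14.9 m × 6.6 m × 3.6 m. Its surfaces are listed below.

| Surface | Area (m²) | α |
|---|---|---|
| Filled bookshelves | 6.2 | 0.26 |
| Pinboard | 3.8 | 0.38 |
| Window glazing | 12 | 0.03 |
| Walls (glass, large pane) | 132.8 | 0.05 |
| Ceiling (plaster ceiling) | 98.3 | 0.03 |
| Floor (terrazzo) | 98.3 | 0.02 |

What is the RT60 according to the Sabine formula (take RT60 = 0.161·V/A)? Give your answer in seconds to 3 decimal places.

3.807 s

Total absorption A = 6.2·0.26 + 3.8·0.38 + 12·0.03 + 132.8·0.05 + 98.3·0.03 + 98.3·0.02
  = 1.612 + 1.444 + 0.360 + 6.640 + 2.949 + 1.966 = 14.971 m² sabins.
Volume V = 14.9 × 6.6 × 3.6 = 354.024 m³.
RT60 = 0.161 · V / A = 0.161 × 354.024 / 14.971 = 3.807 s.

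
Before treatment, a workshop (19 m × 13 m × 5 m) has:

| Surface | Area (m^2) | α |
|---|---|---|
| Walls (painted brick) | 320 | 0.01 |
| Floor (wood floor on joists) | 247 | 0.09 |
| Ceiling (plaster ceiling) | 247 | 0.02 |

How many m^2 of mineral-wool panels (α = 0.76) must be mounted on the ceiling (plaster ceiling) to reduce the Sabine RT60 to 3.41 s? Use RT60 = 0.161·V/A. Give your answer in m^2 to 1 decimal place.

Total absorption A₁ = 320·0.01 + 247·0.09 + 247·0.02
  = 3.200 + 22.230 + 4.940 = 30.370 m^2 sabins.
V = 1235 m³. Target absorption A₂ = 0.161 × 1235 / 3.41 = 58.309 sabins.
ΔA needed = 58.309 − 30.370 = 27.939 sabins.
Each m^2 of panel replacing the ceiling (plaster ceiling) adds (0.76 − 0.02) = 0.74 sabins.
Area = ΔA/Δα = 27.939/0.74 = 37.8 m^2.

37.8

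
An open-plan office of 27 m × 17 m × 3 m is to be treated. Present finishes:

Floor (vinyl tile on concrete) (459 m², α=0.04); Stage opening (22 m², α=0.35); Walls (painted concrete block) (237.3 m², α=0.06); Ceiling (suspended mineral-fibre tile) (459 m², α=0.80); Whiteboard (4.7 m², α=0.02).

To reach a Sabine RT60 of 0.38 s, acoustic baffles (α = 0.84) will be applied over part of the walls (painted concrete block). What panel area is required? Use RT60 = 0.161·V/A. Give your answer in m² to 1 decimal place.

Equivalent absorption area: A₁ = 459·0.04 + 22·0.35 + 237.3·0.06 + 459·0.80 + 4.7·0.02 = 407.592 m².
Required A₂ = 0.161·1377/0.38 = 583.413 sabins.
ΔA needed = 583.413 − 407.592 = 175.821 sabins.
Net gain per m²: Δα = 0.84 − 0.06 = 0.78.
Panel area = 175.821 / 0.78 = 225.4 m².

225.4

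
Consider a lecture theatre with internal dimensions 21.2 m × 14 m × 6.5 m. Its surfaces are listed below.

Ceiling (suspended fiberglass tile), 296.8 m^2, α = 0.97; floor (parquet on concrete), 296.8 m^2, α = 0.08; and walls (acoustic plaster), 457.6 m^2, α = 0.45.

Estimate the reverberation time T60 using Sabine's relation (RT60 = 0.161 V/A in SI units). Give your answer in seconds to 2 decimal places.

0.60 s

Total absorption A = 296.8*0.97 + 296.8*0.08 + 457.6*0.45
  = 287.896 + 23.744 + 205.920 = 517.560 m^2 sabins.
Room volume: 1929.2 m³.
T = 0.161 V/A = 0.161·1929.2/517.560 = 0.60 s.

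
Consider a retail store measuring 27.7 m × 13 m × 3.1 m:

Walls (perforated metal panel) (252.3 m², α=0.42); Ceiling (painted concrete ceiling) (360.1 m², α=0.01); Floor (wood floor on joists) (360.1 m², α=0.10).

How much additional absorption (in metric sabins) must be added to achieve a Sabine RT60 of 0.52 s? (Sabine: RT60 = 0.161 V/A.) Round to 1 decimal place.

200.0 sabins

Summing Sᵢαᵢ: 105.966 + 3.601 + 36.010 → A₁ = 145.577 sabins.
Target A₂ = 0.161·1116.31/0.52 = 345.627 sabins (V = 1116.31 m³).
ΔA = A₂ − A₁ = 345.627 − 145.577 = 200.0 sabins.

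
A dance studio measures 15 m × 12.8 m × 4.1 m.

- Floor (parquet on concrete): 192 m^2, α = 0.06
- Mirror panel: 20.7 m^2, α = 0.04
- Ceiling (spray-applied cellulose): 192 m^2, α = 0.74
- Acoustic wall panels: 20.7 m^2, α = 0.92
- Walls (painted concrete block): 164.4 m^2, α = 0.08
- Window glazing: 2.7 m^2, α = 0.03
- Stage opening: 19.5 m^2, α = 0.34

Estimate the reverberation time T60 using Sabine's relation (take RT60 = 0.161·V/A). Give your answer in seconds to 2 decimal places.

0.66 seconds

Total absorption A = 192×0.06 + 20.7×0.04 + 192×0.74 + 20.7×0.92 + 164.4×0.08 + 2.7×0.03 + 19.5×0.34
  = 11.520 + 0.828 + 142.080 + 19.044 + 13.152 + 0.081 + 6.630 = 193.335 m^2 sabins.
Volume V = 15 × 12.8 × 4.1 = 787.2 m³.
RT60 = 0.161 · V / A = 0.161 × 787.2 / 193.335 = 0.66 s.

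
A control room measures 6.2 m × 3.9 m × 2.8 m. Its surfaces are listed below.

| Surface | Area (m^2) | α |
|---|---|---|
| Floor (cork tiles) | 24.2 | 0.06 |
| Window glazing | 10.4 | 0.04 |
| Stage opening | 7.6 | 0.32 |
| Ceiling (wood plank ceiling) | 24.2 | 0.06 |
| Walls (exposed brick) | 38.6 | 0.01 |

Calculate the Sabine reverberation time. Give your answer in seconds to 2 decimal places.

A = Σ Sᵢαᵢ = 24.2×0.06 + 10.4×0.04 + 7.6×0.32 + 24.2×0.06 + 38.6×0.01 = 6.138 sabins.
Room volume: 67.704 m³.
RT60 = 0.161 · V / A = 0.161 × 67.704 / 6.138 = 1.78 s.

1.78 seconds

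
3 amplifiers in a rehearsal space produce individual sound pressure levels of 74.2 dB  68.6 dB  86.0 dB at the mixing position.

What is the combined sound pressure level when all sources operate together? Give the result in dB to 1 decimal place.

Sum in the linear (power) domain: Σ 10^(Lᵢ/10) = 10^(74.2/10) + 10^(68.6/10) + 10^(86.0/10) = 4.317e+08.
L_total = 10·log₁₀(4.317e+08) = 86.4 dB.

86.4 dB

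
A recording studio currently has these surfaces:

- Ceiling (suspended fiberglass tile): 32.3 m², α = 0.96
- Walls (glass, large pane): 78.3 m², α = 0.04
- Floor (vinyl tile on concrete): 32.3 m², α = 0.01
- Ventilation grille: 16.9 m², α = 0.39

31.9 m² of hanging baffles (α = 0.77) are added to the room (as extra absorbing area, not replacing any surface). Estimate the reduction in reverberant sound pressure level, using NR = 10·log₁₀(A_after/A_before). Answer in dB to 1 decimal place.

Equivalent absorption area: A_before = 32.3×0.96 + 78.3×0.04 + 32.3×0.01 + 16.9×0.39 = 41.054 m².
Treatment contributes 31.9·0.77 = 24.563 sabins.
New total A_after = 65.617 sabins.
NR = 10·log₁₀(65.617/41.054) = 2.0 dB.

2.0 dB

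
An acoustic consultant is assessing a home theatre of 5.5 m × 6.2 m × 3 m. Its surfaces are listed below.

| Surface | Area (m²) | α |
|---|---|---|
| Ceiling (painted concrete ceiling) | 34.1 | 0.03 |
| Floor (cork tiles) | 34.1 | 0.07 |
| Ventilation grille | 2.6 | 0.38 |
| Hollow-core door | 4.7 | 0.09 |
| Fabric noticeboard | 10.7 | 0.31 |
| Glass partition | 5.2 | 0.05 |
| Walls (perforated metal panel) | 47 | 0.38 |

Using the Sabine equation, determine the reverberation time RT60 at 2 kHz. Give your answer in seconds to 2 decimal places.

0.63 s

Equivalent absorption area: A = 34.1×0.03 + 34.1×0.07 + 2.6×0.38 + 4.7×0.09 + 10.7×0.31 + 5.2×0.05 + 47×0.38 = 26.258 m².
Room volume: 102.3 m³.
Sabine: RT60 = 0.161 × 102.3 / 26.258 = 0.63 s.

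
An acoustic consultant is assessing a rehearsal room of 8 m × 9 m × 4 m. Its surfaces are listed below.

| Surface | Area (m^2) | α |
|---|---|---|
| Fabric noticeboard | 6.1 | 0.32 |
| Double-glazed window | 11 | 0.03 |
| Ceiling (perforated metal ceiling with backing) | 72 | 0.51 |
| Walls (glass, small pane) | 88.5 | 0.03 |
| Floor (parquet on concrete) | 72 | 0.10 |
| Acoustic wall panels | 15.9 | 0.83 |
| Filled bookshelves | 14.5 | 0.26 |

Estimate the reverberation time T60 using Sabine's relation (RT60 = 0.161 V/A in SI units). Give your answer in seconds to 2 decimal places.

0.70 s

Total absorption A = 6.1·0.32 + 11·0.03 + 72·0.51 + 88.5·0.03 + 72·0.10 + 15.9·0.83 + 14.5·0.26
  = 1.952 + 0.330 + 36.720 + 2.655 + 7.200 + 13.197 + 3.770 = 65.824 m^2 sabins.
V = 8·9·4 = 288 m³.
Sabine: RT60 = 0.161 × 288 / 65.824 = 0.70 s.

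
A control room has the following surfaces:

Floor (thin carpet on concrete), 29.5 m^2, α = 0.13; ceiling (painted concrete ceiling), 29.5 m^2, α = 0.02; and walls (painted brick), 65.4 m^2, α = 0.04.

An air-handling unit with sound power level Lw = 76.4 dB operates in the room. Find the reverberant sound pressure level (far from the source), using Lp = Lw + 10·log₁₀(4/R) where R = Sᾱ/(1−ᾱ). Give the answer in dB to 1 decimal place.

73.7 dB

Σ(Sᵢαᵢ) = 29.5·0.13 + 29.5·0.02 + 65.4·0.04 = 7.041; total area S = 124.4 m^2.
ᾱ = 0.0566, so room constant R = A/(1−ᾱ) = 7.463 m^2.
Lp = 76.4 + 10·log₁₀(4/7.463) = 76.4 + (-2.71) = 73.7 dB.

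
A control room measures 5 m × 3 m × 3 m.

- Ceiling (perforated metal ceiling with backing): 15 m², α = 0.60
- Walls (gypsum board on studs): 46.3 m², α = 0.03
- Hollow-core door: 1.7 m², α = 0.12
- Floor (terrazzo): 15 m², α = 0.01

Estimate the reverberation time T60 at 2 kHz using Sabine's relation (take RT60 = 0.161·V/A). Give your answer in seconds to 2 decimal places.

0.67 seconds

A = Σ Sᵢαᵢ = 15·0.60 + 46.3·0.03 + 1.7·0.12 + 15·0.01 = 10.743 sabins.
Room volume: 45 m³.
T = 0.161 V/A = 0.161·45/10.743 = 0.67 s.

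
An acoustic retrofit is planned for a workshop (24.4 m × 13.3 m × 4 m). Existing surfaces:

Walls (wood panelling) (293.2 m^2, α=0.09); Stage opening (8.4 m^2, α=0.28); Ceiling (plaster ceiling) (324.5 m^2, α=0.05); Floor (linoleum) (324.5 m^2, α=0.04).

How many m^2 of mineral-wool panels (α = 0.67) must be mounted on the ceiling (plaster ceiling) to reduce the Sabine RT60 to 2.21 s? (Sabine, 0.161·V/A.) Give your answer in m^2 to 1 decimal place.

Equivalent absorption area: A₁ = 293.2*0.09 + 8.4*0.28 + 324.5*0.05 + 324.5*0.04 = 57.945 m^2.
V = 1298.08 m³. Target absorption A₂ = 0.161 × 1298.08 / 2.21 = 94.566 sabins.
Absorption to add: 94.566 − 57.945 = 36.621 sabins.
Each m^2 of panel replacing the ceiling (plaster ceiling) adds (0.67 − 0.05) = 0.62 sabins.
Panel area = 36.621 / 0.62 = 59.1 m^2.

59.1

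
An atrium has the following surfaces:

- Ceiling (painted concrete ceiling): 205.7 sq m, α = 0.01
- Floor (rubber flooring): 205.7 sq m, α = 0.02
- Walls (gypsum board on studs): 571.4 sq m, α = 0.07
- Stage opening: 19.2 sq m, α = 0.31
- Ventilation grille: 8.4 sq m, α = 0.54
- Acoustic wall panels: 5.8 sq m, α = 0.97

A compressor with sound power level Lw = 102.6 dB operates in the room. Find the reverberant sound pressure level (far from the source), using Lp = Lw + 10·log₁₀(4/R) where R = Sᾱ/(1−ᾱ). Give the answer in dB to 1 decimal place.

90.4 dB

A = 62.283 sabins; S = 1016.2 sq m.
ᾱ = 0.0613, so room constant R = A/(1−ᾱ) = 66.350 sq m.
Lp = Lw + 10 log₁₀(4/R) = 102.6 -12.20 = 90.4 dB.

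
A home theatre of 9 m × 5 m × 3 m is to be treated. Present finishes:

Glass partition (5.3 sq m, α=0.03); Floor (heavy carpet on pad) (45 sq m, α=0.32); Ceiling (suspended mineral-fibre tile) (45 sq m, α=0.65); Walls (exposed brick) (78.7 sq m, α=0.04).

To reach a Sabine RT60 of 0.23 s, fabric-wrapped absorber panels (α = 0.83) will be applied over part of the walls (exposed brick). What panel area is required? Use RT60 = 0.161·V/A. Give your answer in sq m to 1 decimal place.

Equivalent absorption area: A₁ = 5.3*0.03 + 45*0.32 + 45*0.65 + 78.7*0.04 = 46.957 sq m.
Required A₂ = 0.161·135/0.23 = 94.500 sabins.
ΔA needed = 94.500 − 46.957 = 47.543 sabins.
Each sq m of panel replacing the walls (exposed brick) adds (0.83 − 0.04) = 0.79 sabins.
Panel area = 47.543 / 0.79 = 60.2 sq m.

60.2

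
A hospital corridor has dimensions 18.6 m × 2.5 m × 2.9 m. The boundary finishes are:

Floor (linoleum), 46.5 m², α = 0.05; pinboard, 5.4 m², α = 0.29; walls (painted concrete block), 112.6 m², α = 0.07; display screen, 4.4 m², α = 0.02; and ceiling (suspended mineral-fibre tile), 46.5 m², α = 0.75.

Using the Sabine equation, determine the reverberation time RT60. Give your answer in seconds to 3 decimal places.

Equivalent absorption area: A = 46.5*0.05 + 5.4*0.29 + 112.6*0.07 + 4.4*0.02 + 46.5*0.75 = 46.736 m².
V = 18.6·2.5·2.9 = 134.85 m³.
RT60 = 0.161 · V / A = 0.161 × 134.85 / 46.736 = 0.465 s.

0.465 s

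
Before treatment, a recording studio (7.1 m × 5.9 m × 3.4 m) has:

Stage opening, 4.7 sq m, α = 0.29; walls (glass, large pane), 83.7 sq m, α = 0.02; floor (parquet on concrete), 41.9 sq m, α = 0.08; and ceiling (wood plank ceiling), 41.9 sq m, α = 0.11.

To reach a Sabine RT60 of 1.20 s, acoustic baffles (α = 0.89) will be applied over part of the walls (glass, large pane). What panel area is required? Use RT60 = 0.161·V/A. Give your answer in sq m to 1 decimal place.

Total absorption A₁ = 4.7*0.29 + 83.7*0.02 + 41.9*0.08 + 41.9*0.11
  = 1.363 + 1.674 + 3.352 + 4.609 = 10.998 sq m sabins.
V = 142.426 m³. Target absorption A₂ = 0.161 × 142.426 / 1.20 = 19.109 sabins.
Absorption to add: 19.109 − 10.998 = 8.111 sabins.
Net gain per sq m: Δα = 0.89 − 0.02 = 0.87.
Area = ΔA/Δα = 8.111/0.87 = 9.3 sq m.

9.3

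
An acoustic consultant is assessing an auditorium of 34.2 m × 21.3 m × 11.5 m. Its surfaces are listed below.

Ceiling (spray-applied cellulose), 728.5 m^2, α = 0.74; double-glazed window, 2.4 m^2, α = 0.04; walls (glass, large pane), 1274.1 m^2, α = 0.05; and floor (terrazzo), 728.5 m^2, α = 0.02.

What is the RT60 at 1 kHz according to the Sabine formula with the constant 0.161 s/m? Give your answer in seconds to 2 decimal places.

2.18 s

A = Σ Sᵢαᵢ = 728.5·0.74 + 2.4·0.04 + 1274.1·0.05 + 728.5·0.02 = 617.461 sabins.
Room volume: 8377.29 m³.
T = 0.161 V/A = 0.161·8377.29/617.461 = 2.18 s.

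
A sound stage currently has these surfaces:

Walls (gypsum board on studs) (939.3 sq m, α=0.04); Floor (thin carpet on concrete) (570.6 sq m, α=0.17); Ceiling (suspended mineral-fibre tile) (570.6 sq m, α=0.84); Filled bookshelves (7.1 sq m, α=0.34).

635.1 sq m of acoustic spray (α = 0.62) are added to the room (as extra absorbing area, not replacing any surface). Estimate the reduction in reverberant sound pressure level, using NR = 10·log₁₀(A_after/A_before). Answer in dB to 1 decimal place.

2.1 dB

A_before = Σ Sᵢαᵢ = 939.3*0.04 + 570.6*0.17 + 570.6*0.84 + 7.1*0.34 = 616.292 sabins.
Added absorption = 635.1 × 0.62 = 393.762 sabins.
New total A_after = 1010.054 sabins.
NR = 10·log₁₀(1010.054/616.292) = 2.1 dB.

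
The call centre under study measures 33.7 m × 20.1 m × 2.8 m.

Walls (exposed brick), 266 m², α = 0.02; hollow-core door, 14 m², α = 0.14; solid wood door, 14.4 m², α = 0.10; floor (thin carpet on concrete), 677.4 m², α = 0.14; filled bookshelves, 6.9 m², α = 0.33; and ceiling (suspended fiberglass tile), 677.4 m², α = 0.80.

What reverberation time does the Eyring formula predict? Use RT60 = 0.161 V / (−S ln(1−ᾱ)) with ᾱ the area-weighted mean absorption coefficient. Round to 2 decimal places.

S = Σ Sᵢ = 1656.1 m².
Σ(Sᵢαᵢ) = 266·0.02 + 14·0.14 + 14.4·0.10 + 677.4·0.14 + 6.9·0.33 + 677.4·0.80 = 647.753.
ᾱ = 647.753 / 1656.1 = 0.3911.
Eyring denominator: −S ln(1−ᾱ) = 821.593.
V = 33.7 × 20.1 × 2.8 = 1896.636 m³.
RT60 = 0.161 × 1896.636 / 821.593 = 0.37 s.

0.37 s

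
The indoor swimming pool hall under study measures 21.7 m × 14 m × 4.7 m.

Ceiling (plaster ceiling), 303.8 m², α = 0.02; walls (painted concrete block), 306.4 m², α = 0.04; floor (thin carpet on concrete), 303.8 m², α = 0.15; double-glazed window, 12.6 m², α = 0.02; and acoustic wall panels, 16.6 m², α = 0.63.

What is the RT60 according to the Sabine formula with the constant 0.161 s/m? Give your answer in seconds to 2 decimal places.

Summing Sᵢαᵢ: 6.076 + 12.256 + 45.570 + 0.252 + 10.458 → A = 74.612 sabins.
Room volume: 1427.86 m³.
Sabine: RT60 = 0.161 × 1427.86 / 74.612 = 3.08 s.

3.08 sec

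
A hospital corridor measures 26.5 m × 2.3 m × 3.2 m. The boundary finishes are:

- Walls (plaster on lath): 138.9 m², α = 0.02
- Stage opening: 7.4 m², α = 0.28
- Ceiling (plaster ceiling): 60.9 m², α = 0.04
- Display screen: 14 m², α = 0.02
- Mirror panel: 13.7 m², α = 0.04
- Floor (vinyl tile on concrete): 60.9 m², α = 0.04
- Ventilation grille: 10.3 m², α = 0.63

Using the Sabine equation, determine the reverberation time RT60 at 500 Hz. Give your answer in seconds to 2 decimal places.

Total absorption A = 138.9×0.02 + 7.4×0.28 + 60.9×0.04 + 14×0.02 + 13.7×0.04 + 60.9×0.04 + 10.3×0.63
  = 2.778 + 2.072 + 2.436 + 0.280 + 0.548 + 2.436 + 6.489 = 17.039 m² sabins.
Room volume: 195.04 m³.
RT60 = 0.161 · V / A = 0.161 × 195.04 / 17.039 = 1.84 s.

1.84 s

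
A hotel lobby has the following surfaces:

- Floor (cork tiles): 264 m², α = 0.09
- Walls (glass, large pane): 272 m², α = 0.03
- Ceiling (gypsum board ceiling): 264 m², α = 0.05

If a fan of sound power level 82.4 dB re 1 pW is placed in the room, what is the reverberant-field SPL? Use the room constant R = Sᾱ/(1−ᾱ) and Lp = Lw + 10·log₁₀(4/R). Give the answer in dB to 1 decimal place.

A = 45.120 sabins; S = 800.0 m².
ᾱ = 45.120/800.0 = 0.0564; R = Sᾱ/(1−ᾱ) = 45.120/(1−0.0564) = 47.817 m².
Lp = Lw + 10 log₁₀(4/R) = 82.4 -10.78 = 71.6 dB.

71.6 dB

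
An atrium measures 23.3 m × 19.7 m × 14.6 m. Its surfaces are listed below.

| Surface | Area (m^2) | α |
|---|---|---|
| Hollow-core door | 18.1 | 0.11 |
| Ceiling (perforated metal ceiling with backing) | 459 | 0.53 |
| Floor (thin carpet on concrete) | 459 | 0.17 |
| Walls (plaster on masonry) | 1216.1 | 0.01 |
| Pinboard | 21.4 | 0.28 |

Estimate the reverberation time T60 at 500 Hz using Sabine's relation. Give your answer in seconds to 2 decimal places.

3.16 s

Summing Sᵢαᵢ: 1.991 + 243.270 + 78.030 + 12.161 + 5.992 → A = 341.444 sabins.
V = 23.3·19.7·14.6 = 6701.546 m³.
RT60 = 0.161 · V / A = 0.161 × 6701.546 / 341.444 = 3.16 s.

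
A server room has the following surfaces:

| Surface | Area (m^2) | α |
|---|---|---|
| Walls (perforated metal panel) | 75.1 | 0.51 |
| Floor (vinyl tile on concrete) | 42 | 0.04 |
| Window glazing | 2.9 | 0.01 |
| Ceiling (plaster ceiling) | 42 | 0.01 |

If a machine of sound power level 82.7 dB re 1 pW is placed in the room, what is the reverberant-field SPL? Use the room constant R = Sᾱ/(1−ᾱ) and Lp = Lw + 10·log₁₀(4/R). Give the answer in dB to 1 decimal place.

71.4 dB

Σ(Sᵢαᵢ) = 75.1·0.51 + 42·0.04 + 2.9·0.01 + 42·0.01 = 40.430; total area S = 162.0 m^2.
ᾱ = 0.2496, so room constant R = A/(1−ᾱ) = 53.878 m^2.
Lp = Lw + 10 log₁₀(4/R) = 82.7 -11.29 = 71.4 dB.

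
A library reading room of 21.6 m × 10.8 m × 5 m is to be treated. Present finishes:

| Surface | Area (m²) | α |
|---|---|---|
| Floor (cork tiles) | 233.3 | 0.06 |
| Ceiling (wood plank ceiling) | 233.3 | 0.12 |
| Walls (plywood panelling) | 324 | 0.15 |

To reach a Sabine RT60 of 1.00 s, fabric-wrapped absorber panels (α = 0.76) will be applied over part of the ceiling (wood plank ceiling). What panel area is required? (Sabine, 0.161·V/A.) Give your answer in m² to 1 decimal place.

A₁ = Σ Sᵢαᵢ = 233.3*0.06 + 233.3*0.12 + 324*0.15 = 90.594 sabins.
V = 1166.4 m³. Target absorption A₂ = 0.161 × 1166.4 / 1.00 = 187.790 sabins.
Absorption to add: 187.790 − 90.594 = 97.196 sabins.
Each m² of panel replacing the ceiling (wood plank ceiling) adds (0.76 − 0.12) = 0.64 sabins.
Panel area = 97.196 / 0.64 = 151.9 m².

151.9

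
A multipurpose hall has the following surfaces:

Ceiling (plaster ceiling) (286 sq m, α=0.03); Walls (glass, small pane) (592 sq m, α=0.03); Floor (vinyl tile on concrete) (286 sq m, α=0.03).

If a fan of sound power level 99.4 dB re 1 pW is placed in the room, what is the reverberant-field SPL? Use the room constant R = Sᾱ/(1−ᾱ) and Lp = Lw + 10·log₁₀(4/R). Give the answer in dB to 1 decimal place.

89.9 dB

Σ(Sᵢαᵢ) = 286·0.03 + 592·0.03 + 286·0.03 = 34.920; total area S = 1164.0 sq m.
ᾱ = 0.0300, so room constant R = A/(1−ᾱ) = 36.000 sq m.
Lp = Lw + 10 log₁₀(4/R) = 99.4 -9.54 = 89.9 dB.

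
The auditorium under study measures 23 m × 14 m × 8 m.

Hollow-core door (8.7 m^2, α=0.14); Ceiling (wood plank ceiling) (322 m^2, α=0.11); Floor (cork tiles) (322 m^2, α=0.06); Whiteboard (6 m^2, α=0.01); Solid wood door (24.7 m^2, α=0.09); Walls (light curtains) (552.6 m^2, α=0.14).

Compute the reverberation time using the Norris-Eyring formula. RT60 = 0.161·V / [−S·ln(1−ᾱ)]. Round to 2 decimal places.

2.89 seconds

S = Σ Sᵢ = 1236.0 m^2.
Σ(Sᵢαᵢ) = 8.7×0.14 + 322×0.11 + 322×0.06 + 6×0.01 + 24.7×0.09 + 552.6×0.14 = 135.605.
Mean coefficient ᾱ = A/S = 0.1097.
Eyring denominator: −S ln(1−ᾱ) = 143.619.
V = 23 × 14 × 8 = 2576 m³.
RT60 = 0.161 × 2576 / 143.619 = 2.89 s.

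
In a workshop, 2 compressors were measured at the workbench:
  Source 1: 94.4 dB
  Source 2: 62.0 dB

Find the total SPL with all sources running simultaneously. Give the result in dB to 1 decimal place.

Sum in the linear (power) domain: Σ 10^(Lᵢ/10) = 10^(94.4/10) + 10^(62.0/10) = 2.756e+09.
L_total = 10·log₁₀(2.756e+09) = 94.4 dB.

94.4 dB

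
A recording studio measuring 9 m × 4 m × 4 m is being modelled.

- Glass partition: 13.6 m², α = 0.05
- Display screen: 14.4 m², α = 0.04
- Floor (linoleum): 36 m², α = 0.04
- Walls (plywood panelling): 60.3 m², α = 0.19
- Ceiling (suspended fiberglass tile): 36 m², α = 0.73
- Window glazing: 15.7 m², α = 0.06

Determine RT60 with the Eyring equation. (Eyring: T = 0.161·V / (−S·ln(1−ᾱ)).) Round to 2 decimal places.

0.49 seconds

Total surface area S = 13.6 + 14.4 + 36 + 60.3 + 36 + 15.7 = 176.0 m².
Absorption A = 13.6·0.05 + 14.4·0.04 + 36·0.04 + 60.3·0.19 + 36·0.73 + 15.7·0.06 = 41.375 sabins.
ᾱ = 41.375 / 176.0 = 0.2351.
Eyring denominator: −S ln(1−ᾱ) = 47.170.
V = 9 × 4 × 4 = 144 m³.
RT60 = 0.161 × 144 / 47.170 = 0.49 s.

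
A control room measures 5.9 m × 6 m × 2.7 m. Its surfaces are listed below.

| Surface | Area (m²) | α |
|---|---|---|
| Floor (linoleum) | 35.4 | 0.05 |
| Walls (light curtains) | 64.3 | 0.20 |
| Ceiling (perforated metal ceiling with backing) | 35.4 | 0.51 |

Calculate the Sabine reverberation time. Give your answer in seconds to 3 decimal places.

0.471 s

Summing Sᵢαᵢ: 1.770 + 12.860 + 18.054 → A = 32.684 sabins.
V = 5.9·6·2.7 = 95.58 m³.
RT60 = 0.161 · V / A = 0.161 × 95.58 / 32.684 = 0.471 s.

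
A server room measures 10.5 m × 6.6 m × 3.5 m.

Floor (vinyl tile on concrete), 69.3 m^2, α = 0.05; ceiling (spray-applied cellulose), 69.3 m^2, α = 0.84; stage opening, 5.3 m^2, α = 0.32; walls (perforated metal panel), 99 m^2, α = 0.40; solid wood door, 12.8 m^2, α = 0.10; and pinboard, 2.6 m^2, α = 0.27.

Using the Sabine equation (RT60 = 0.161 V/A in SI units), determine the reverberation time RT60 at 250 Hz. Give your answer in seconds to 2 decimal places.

0.37 sec

Summing Sᵢαᵢ: 3.465 + 58.212 + 1.696 + 39.600 + 1.280 + 0.702 → A = 104.955 sabins.
Volume V = 10.5 × 6.6 × 3.5 = 242.55 m³.
Sabine: RT60 = 0.161 × 242.55 / 104.955 = 0.37 s.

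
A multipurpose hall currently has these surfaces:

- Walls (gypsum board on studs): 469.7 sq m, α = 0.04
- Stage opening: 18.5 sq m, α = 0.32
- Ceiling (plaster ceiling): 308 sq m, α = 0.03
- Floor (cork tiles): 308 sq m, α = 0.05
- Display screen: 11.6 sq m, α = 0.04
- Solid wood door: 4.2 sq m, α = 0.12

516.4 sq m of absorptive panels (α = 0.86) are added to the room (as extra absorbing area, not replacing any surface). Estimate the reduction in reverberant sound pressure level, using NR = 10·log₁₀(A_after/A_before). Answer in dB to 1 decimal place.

Summing Sᵢαᵢ: 18.788 + 5.920 + 9.240 + 15.400 + 0.464 + 0.504 → A_before = 50.316 sabins.
Treatment contributes 516.4·0.86 = 444.104 sabins.
A_after = 50.316 + 444.104 = 494.420 sabins.
NR = 10·log₁₀(494.420/50.316) = 9.9 dB.

9.9 dB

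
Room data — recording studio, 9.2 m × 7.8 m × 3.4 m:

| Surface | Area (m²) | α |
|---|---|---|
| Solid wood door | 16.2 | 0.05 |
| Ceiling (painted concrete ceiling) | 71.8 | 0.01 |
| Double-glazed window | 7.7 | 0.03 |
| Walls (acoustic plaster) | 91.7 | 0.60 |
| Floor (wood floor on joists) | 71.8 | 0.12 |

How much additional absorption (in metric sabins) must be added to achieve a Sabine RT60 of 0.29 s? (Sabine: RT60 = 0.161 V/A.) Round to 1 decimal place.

70.1 sabins

A₁ = Σ Sᵢαᵢ = 16.2·0.05 + 71.8·0.01 + 7.7·0.03 + 91.7·0.60 + 71.8·0.12 = 65.395 sabins.
Target A₂ = 0.161·243.984/0.29 = 135.453 sabins (V = 243.984 m³).
ΔA = A₂ − A₁ = 135.453 − 65.395 = 70.1 sabins.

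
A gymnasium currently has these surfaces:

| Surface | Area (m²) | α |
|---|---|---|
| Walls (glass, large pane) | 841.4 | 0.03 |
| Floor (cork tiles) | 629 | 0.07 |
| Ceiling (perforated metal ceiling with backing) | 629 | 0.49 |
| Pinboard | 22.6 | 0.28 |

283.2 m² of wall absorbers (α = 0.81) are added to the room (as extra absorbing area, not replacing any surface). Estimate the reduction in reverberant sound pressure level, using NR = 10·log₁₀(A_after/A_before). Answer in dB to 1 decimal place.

2.0 dB

A_before = Σ Sᵢαᵢ = 841.4×0.03 + 629×0.07 + 629×0.49 + 22.6×0.28 = 383.810 sabins.
Treatment contributes 283.2·0.81 = 229.392 sabins.
New total A_after = 613.202 sabins.
NR = 10·log₁₀(613.202/383.810) = 2.0 dB.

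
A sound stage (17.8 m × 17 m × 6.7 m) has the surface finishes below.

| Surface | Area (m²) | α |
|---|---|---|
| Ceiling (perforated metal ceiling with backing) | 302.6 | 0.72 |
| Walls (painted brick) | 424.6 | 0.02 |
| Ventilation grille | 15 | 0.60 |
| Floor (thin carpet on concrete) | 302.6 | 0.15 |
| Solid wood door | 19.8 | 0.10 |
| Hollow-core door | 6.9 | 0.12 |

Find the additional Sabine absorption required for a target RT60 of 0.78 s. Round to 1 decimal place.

A₁ = Σ Sᵢαᵢ = 302.6×0.72 + 424.6×0.02 + 15×0.60 + 302.6×0.15 + 19.8×0.10 + 6.9×0.12 = 283.562 sabins.
Target A₂ = 0.161·2027.42/0.78 = 418.480 sabins (V = 2027.42 m³).
Additional absorption ΔA = 418.480 − 283.562 = 134.9 sabins.

134.9 sabins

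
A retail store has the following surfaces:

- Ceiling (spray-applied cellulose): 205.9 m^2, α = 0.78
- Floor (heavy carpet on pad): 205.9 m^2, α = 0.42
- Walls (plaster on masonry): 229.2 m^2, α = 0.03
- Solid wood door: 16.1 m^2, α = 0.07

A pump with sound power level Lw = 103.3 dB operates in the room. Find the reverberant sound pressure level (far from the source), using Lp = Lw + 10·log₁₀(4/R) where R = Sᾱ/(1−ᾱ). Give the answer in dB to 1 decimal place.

83.1 dB

Σ(Sᵢαᵢ) = 205.9×0.78 + 205.9×0.42 + 229.2×0.03 + 16.1×0.07 = 255.083; total area S = 657.1 m^2.
ᾱ = 255.083/657.1 = 0.3882; R = Sᾱ/(1−ᾱ) = 255.083/(1−0.3882) = 416.939 m^2.
Lp = 103.3 + 10·log₁₀(4/416.939) = 103.3 + (-20.18) = 83.1 dB.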